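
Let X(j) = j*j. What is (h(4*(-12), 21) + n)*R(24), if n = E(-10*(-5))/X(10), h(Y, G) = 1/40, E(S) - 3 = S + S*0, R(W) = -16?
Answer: -222/25 ≈ -8.8800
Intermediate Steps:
E(S) = 3 + S (E(S) = 3 + (S + S*0) = 3 + (S + 0) = 3 + S)
h(Y, G) = 1/40
X(j) = j²
n = 53/100 (n = (3 - 10*(-5))/(10²) = (3 + 50)/100 = 53*(1/100) = 53/100 ≈ 0.53000)
(h(4*(-12), 21) + n)*R(24) = (1/40 + 53/100)*(-16) = (111/200)*(-16) = -222/25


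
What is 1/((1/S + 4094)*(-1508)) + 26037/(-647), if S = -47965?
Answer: -7710180961992719/191592236522284 ≈ -40.243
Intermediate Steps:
1/((1/S + 4094)*(-1508)) + 26037/(-647) = 1/((1/(-47965) + 4094)*(-1508)) + 26037/(-647) = -1/1508/(-1/47965 + 4094) + 26037*(-1/647) = -1/1508/(196368709/47965) - 26037/647 = (47965/196368709)*(-1/1508) - 26037/647 = -47965/296124013172 - 26037/647 = -7710180961992719/191592236522284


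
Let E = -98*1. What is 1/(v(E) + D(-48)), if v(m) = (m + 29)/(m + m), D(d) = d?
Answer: -196/9339 ≈ -0.020987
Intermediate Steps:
E = -98
v(m) = (29 + m)/(2*m) (v(m) = (29 + m)/((2*m)) = (29 + m)*(1/(2*m)) = (29 + m)/(2*m))
1/(v(E) + D(-48)) = 1/((1/2)*(29 - 98)/(-98) - 48) = 1/((1/2)*(-1/98)*(-69) - 48) = 1/(69/196 - 48) = 1/(-9339/196) = -196/9339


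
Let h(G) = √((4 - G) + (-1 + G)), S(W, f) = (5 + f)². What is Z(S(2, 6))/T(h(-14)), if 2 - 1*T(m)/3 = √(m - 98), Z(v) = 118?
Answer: 118/(6 - 3*I*√(98 - √3)) ≈ 0.78456 + 3.8489*I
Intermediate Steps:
h(G) = √3
T(m) = 6 - 3*√(-98 + m) (T(m) = 6 - 3*√(m - 98) = 6 - 3*√(-98 + m))
Z(S(2, 6))/T(h(-14)) = 118/(6 - 3*√(-98 + √3))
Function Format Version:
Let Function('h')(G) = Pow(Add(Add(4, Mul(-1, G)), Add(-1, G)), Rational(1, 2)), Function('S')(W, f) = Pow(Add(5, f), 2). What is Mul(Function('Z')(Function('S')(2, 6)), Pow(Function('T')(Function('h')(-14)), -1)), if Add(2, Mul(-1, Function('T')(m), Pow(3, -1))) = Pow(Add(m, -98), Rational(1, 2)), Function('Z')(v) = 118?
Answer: Mul(118, Pow(Add(6, Mul(-3, I, Pow(Add(98, Mul(-1, Pow(3, Rational(1, 2)))), Rational(1, 2)))), -1)) ≈ Add(0.78456, Mul(3.8489, I))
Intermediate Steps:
Function('h')(G) = Pow(3, Rational(1, 2))
Function('T')(m) = Add(6, Mul(-3, Pow(Add(-98, m), Rational(1, 2)))) (Function('T')(m) = Add(6, Mul(-3, Pow(Add(m, -98), Rational(1, 2)))) = Add(6, Mul(-3, Pow(Add(-98, m), Rational(1, 2)))))
Mul(Function('Z')(Function('S')(2, 6)), Pow(Function('T')(Function('h')(-14)), -1)) = Mul(118, Pow(Add(6, Mul(-3, Pow(Add(-98, Pow(3, Rational(1, 2))), Rational(1, 2)))), -1))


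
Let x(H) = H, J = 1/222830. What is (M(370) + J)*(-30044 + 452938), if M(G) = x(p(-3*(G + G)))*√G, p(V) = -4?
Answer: 211447/111415 - 1691576*√370 ≈ -3.2538e+7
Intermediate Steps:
J = 1/222830 ≈ 4.4877e-6
M(G) = -4*√G
(M(370) + J)*(-30044 + 452938) = (-4*√370 + 1/222830)*(-30044 + 452938) = (1/222830 - 4*√370)*422894 = 211447/111415 - 1691576*√370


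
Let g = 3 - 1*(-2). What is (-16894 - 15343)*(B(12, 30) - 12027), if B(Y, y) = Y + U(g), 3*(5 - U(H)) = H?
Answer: 1161660295/3 ≈ 3.8722e+8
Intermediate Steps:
g = 5 (g = 3 + 2 = 5)
U(H) = 5 - H/3
B(Y, y) = 10/3 + Y (B(Y, y) = Y + (5 - 1/3*5) = Y + (5 - 5/3) = Y + 10/3 = 10/3 + Y)
(-16894 - 15343)*(B(12, 30) - 12027) = (-16894 - 15343)*((10/3 + 12) - 12027) = -32237*(46/3 - 12027) = -32237*(-36035/3) = 1161660295/3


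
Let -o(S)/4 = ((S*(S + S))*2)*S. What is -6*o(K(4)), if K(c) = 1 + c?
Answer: 12000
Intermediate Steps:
o(S) = -16*S³ (o(S) = -4*(S*(S + S))*2*S = -4*(S*(2*S))*2*S = -4*(2*S²)*2*S = -4*4*S²*S = -16*S³)
-6*o(K(4)) = -(-96)*(1 + 4)³ = -(-96)*5³ = -(-96)*125 = -6*(-2000) = 12000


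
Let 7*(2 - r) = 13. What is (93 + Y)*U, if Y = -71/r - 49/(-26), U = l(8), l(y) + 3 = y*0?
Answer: 31365/26 ≈ 1206.3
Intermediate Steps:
r = 1/7 (r = 2 - 1/7*13 = 2 - 13/7 = 1/7 ≈ 0.14286)
l(y) = -3 (l(y) = -3 + y*0 = -3 + 0 = -3)
U = -3
Y = -12873/26 (Y = -71/1/7 - 49/(-26) = -71*7 - 49*(-1/26) = -497 + 49/26 = -12873/26 ≈ -495.12)
(93 + Y)*U = (93 - 12873/26)*(-3) = -10455/26*(-3) = 31365/26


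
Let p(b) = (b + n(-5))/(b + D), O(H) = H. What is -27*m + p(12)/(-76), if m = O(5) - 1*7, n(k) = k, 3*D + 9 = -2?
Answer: 102579/1900 ≈ 53.989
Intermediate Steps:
D = -11/3 (D = -3 + (1/3)*(-2) = -3 - 2/3 = -11/3 ≈ -3.6667)
m = -2 (m = 5 - 1*7 = 5 - 7 = -2)
p(b) = (-5 + b)/(-11/3 + b) (p(b) = (b - 5)/(b - 11/3) = (-5 + b)/(-11/3 + b))
-27*m + p(12)/(-76) = -27*(-2) + (3*(-5 + 12)/(-11 + 3*12))/(-76) = 54 + (3*7/(-11 + 36))*(-1/76) = 54 + (3*7/25)*(-1/76) = 54 + (3*(1/25)*7)*(-1/76) = 54 + (21/25)*(-1/76) = 54 - 21/1900 = 102579/1900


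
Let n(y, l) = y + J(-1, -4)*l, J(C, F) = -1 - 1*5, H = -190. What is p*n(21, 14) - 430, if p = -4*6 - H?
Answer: -10888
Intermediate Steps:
J(C, F) = -6 (J(C, F) = -1 - 5 = -6)
p = 166 (p = -4*6 - 1*(-190) = -24 + 190 = 166)
n(y, l) = y - 6*l
p*n(21, 14) - 430 = 166*(21 - 6*14) - 430 = 166*(21 - 84) - 430 = 166*(-63) - 430 = -10458 - 430 = -10888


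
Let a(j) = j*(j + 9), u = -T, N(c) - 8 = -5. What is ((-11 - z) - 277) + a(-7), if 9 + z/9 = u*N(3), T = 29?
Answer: 562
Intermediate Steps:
N(c) = 3 (N(c) = 8 - 5 = 3)
u = -29 (u = -1*29 = -29)
z = -864 (z = -81 + 9*(-29*3) = -81 + 9*(-87) = -81 - 783 = -864)
a(j) = j*(9 + j)
((-11 - z) - 277) + a(-7) = ((-11 - 1*(-864)) - 277) - 7*(9 - 7) = ((-11 + 864) - 277) - 7*2 = (853 - 277) - 14 = 576 - 14 = 562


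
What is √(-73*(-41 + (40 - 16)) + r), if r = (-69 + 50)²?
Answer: 3*√178 ≈ 40.025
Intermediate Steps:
r = 361 (r = (-19)² = 361)
√(-73*(-41 + (40 - 16)) + r) = √(-73*(-41 + (40 - 16)) + 361) = √(-73*(-41 + 24) + 361) = √(-73*(-17) + 361) = √(1241 + 361) = √1602 = 3*√178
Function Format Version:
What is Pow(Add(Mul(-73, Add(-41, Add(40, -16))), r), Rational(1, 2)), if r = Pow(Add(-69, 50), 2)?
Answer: Mul(3, Pow(178, Rational(1, 2))) ≈ 40.025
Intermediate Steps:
r = 361 (r = Pow(-19, 2) = 361)
Pow(Add(Mul(-73, Add(-41, Add(40, -16))), r), Rational(1, 2)) = Pow(Add(Mul(-73, Add(-41, Add(40, -16))), 361), Rational(1, 2)) = Pow(Add(Mul(-73, Add(-41, 24)), 361), Rational(1, 2)) = Pow(Add(Mul(-73, -17), 361), Rational(1, 2)) = Pow(Add(1241, 361), Rational(1, 2)) = Pow(1602, Rational(1, 2)) = Mul(3, Pow(178, Rational(1, 2)))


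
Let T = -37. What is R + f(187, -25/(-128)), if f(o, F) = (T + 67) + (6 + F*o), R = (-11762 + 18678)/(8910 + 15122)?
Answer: 6999197/96128 ≈ 72.811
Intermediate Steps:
R = 1729/6008 (R = 6916/24032 = 6916*(1/24032) = 1729/6008 ≈ 0.28778)
f(o, F) = 36 + F*o (f(o, F) = (-37 + 67) + (6 + F*o) = 30 + (6 + F*o) = 36 + F*o)
R + f(187, -25/(-128)) = 1729/6008 + (36 - 25/(-128)*187) = 1729/6008 + (36 - 25*(-1/128)*187) = 1729/6008 + (36 + (25/128)*187) = 1729/6008 + (36 + 4675/128) = 1729/6008 + 9283/128 = 6999197/96128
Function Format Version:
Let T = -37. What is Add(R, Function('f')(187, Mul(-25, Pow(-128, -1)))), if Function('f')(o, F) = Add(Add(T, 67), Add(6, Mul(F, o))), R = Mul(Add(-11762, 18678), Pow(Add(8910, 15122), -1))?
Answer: Rational(6999197, 96128) ≈ 72.811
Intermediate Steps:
R = Rational(1729, 6008) (R = Mul(6916, Pow(24032, -1)) = Mul(6916, Rational(1, 24032)) = Rational(1729, 6008) ≈ 0.28778)
Function('f')(o, F) = Add(36, Mul(F, o)) (Function('f')(o, F) = Add(Add(-37, 67), Add(6, Mul(F, o))) = Add(30, Add(6, Mul(F, o))) = Add(36, Mul(F, o)))
Add(R, Function('f')(187, Mul(-25, Pow(-128, -1)))) = Add(Rational(1729, 6008), Add(36, Mul(Mul(-25, Pow(-128, -1)), 187))) = Add(Rational(1729, 6008), Add(36, Mul(Mul(-25, Rational(-1, 128)), 187))) = Add(Rational(1729, 6008), Add(36, Mul(Rational(25, 128), 187))) = Add(Rational(1729, 6008), Add(36, Rational(4675, 128))) = Add(Rational(1729, 6008), Rational(9283, 128)) = Rational(6999197, 96128)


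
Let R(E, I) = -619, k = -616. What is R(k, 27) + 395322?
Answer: 394703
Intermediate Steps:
R(k, 27) + 395322 = -619 + 395322 = 394703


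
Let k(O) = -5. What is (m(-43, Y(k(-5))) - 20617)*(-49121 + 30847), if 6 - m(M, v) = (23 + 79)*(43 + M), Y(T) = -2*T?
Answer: 376645414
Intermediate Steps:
m(M, v) = -4380 - 102*M (m(M, v) = 6 - (23 + 79)*(43 + M) = 6 - 102*(43 + M) = 6 - (4386 + 102*M) = 6 + (-4386 - 102*M) = -4380 - 102*M)
(m(-43, Y(k(-5))) - 20617)*(-49121 + 30847) = ((-4380 - 102*(-43)) - 20617)*(-49121 + 30847) = ((-4380 + 4386) - 20617)*(-18274) = (6 - 20617)*(-18274) = -20611*(-18274) = 376645414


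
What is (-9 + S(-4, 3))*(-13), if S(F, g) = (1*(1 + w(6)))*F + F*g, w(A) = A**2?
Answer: 2197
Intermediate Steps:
S(F, g) = 37*F + F*g (S(F, g) = (1*(1 + 6**2))*F + F*g = (1*(1 + 36))*F + F*g = (1*37)*F + F*g = 37*F + F*g)
(-9 + S(-4, 3))*(-13) = (-9 - 4*(37 + 3))*(-13) = (-9 - 4*40)*(-13) = (-9 - 160)*(-13) = -169*(-13) = 2197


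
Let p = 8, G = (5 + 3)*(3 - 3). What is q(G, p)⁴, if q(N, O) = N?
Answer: 0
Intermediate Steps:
G = 0 (G = 8*0 = 0)
q(G, p)⁴ = 0⁴ = 0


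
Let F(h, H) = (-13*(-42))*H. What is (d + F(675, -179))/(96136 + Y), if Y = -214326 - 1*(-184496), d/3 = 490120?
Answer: 228771/11051 ≈ 20.701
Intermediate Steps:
F(h, H) = 546*H
d = 1470360 (d = 3*490120 = 1470360)
Y = -29830 (Y = -214326 + 184496 = -29830)
(d + F(675, -179))/(96136 + Y) = (1470360 + 546*(-179))/(96136 - 29830) = (1470360 - 97734)/66306 = 1372626*(1/66306) = 228771/11051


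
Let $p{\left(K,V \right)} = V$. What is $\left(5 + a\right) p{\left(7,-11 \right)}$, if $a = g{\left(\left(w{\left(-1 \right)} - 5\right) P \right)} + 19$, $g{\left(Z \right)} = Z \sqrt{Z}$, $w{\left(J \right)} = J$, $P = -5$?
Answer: $-264 - 330 \sqrt{30} \approx -2071.5$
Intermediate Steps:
$g{\left(Z \right)} = Z^{\frac{3}{2}}$
$a = 19 + 30 \sqrt{30}$ ($a = \left(\left(-1 - 5\right) \left(-5\right)\right)^{\frac{3}{2}} + 19 = \left(\left(-6\right) \left(-5\right)\right)^{\frac{3}{2}} + 19 = 30^{\frac{3}{2}} + 19 = 30 \sqrt{30} + 19 = 19 + 30 \sqrt{30} \approx 183.32$)
$\left(5 + a\right) p{\left(7,-11 \right)} = \left(5 + \left(19 + 30 \sqrt{30}\right)\right) \left(-11\right) = \left(24 + 30 \sqrt{30}\right) \left(-11\right) = -264 - 330 \sqrt{30}$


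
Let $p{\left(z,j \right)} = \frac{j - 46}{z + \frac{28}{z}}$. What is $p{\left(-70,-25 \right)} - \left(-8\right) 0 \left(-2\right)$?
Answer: $\frac{355}{352} \approx 1.0085$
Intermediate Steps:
$p{\left(z,j \right)} = \frac{-46 + j}{z + \frac{28}{z}}$
$p{\left(-70,-25 \right)} - \left(-8\right) 0 \left(-2\right) = - \frac{70 \left(-46 - 25\right)}{28 + \left(-70\right)^{2}} - \left(-8\right) 0 \left(-2\right) = \left(-70\right) \frac{1}{28 + 4900} \left(-71\right) - 0 \left(-2\right) = \left(-70\right) \frac{1}{4928} \left(-71\right) - 0 = \left(-70\right) \frac{1}{4928} \left(-71\right) + 0 = \frac{355}{352} + 0 = \frac{355}{352}$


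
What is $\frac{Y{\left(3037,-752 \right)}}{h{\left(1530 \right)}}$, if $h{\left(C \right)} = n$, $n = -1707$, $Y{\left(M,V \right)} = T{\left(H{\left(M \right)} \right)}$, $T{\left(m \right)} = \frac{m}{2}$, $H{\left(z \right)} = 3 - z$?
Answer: $\frac{1517}{1707} \approx 0.88869$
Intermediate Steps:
$T{\left(m \right)} = \frac{m}{2}$ ($T{\left(m \right)} = m \frac{1}{2} = \frac{m}{2}$)
$Y{\left(M,V \right)} = \frac{3}{2} - \frac{M}{2}$ ($Y{\left(M,V \right)} = \frac{3 - M}{2} = \frac{3}{2} - \frac{M}{2}$)
$h{\left(C \right)} = -1707$
$\frac{Y{\left(3037,-752 \right)}}{h{\left(1530 \right)}} = \frac{\frac{3}{2} - \frac{3037}{2}}{-1707} = \left(\frac{3}{2} - \frac{3037}{2}\right) \left(- \frac{1}{1707}\right) = \left(-1517\right) \left(- \frac{1}{1707}\right) = \frac{1517}{1707}$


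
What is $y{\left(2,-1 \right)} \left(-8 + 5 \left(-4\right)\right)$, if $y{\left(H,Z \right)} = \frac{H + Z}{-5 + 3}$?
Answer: $14$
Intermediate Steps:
$y{\left(H,Z \right)} = - \frac{H}{2} - \frac{Z}{2}$ ($y{\left(H,Z \right)} = \frac{H + Z}{-2} = \left(H + Z\right) \left(- \frac{1}{2}\right) = - \frac{H}{2} - \frac{Z}{2}$)
$y{\left(2,-1 \right)} \left(-8 + 5 \left(-4\right)\right) = \left(\left(- \frac{1}{2}\right) 2 - - \frac{1}{2}\right) \left(-8 + 5 \left(-4\right)\right) = \left(-1 + \frac{1}{2}\right) \left(-8 - 20\right) = \left(- \frac{1}{2}\right) \left(-28\right) = 14$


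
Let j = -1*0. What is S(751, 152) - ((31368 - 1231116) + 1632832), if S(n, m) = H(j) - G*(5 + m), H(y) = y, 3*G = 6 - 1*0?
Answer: -433398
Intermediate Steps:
G = 2 (G = (6 - 1*0)/3 = (6 + 0)/3 = (⅓)*6 = 2)
j = 0
S(n, m) = -10 - 2*m (S(n, m) = 0 - 2*(5 + m) = 0 - (10 + 2*m) = 0 + (-10 - 2*m) = -10 - 2*m)
S(751, 152) - ((31368 - 1231116) + 1632832) = (-10 - 2*152) - ((31368 - 1231116) + 1632832) = (-10 - 304) - (-1199748 + 1632832) = -314 - 1*433084 = -314 - 433084 = -433398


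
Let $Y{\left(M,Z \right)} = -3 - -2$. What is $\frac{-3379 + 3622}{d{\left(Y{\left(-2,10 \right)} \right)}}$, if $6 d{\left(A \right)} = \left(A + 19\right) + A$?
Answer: $\frac{1458}{17} \approx 85.765$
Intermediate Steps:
$Y{\left(M,Z \right)} = -1$ ($Y{\left(M,Z \right)} = -3 + 2 = -1$)
$d{\left(A \right)} = \frac{19}{6} + \frac{A}{3}$ ($d{\left(A \right)} = \frac{\left(A + 19\right) + A}{6} = \frac{\left(19 + A\right) + A}{6} = \frac{19 + 2 A}{6} = \frac{19}{6} + \frac{A}{3}$)
$\frac{-3379 + 3622}{d{\left(Y{\left(-2,10 \right)} \right)}} = \frac{-3379 + 3622}{\frac{19}{6} + \frac{1}{3} \left(-1\right)} = \frac{243}{\frac{19}{6} - \frac{1}{3}} = \frac{243}{\frac{17}{6}} = 243 \cdot \frac{6}{17} = \frac{1458}{17}$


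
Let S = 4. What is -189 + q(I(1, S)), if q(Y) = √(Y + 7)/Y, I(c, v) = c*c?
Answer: -189 + 2*√2 ≈ -186.17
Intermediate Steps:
I(c, v) = c²
q(Y) = √(7 + Y)/Y
-189 + q(I(1, S)) = -189 + √(7 + 1²)/(1²) = -189 + √(7 + 1)/1 = -189 + 1*√8 = -189 + 1*(2*√2) = -189 + 2*√2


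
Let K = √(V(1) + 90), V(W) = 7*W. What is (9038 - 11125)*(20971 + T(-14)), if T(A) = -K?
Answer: -43766477 + 2087*√97 ≈ -4.3746e+7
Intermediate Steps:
K = √97 (K = √(7*1 + 90) = √(7 + 90) = √97 ≈ 9.8489)
T(A) = -√97
(9038 - 11125)*(20971 + T(-14)) = (9038 - 11125)*(20971 - √97) = -2087*(20971 - √97) = -43766477 + 2087*√97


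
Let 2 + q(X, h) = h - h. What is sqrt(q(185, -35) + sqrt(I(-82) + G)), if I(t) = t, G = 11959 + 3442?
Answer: sqrt(-2 + sqrt(15319)) ≈ 11.035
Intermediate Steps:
G = 15401
q(X, h) = -2 (q(X, h) = -2 + (h - h) = -2 + 0 = -2)
sqrt(q(185, -35) + sqrt(I(-82) + G)) = sqrt(-2 + sqrt(-82 + 15401)) = sqrt(-2 + sqrt(15319))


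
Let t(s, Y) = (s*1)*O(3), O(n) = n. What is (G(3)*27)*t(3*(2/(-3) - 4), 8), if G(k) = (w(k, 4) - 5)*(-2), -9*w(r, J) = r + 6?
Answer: -13608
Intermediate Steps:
w(r, J) = -⅔ - r/9 (w(r, J) = -(r + 6)/9 = -(6 + r)/9 = -⅔ - r/9)
G(k) = 34/3 + 2*k/9 (G(k) = ((-⅔ - k/9) - 5)*(-2) = (-17/3 - k/9)*(-2) = 34/3 + 2*k/9)
t(s, Y) = 3*s (t(s, Y) = (s*1)*3 = s*3 = 3*s)
(G(3)*27)*t(3*(2/(-3) - 4), 8) = ((34/3 + (2/9)*3)*27)*(3*(3*(2/(-3) - 4))) = ((34/3 + ⅔)*27)*(3*(3*(2*(-⅓) - 4))) = (12*27)*(3*(3*(-⅔ - 4))) = 324*(3*(3*(-14/3))) = 324*(3*(-14)) = 324*(-42) = -13608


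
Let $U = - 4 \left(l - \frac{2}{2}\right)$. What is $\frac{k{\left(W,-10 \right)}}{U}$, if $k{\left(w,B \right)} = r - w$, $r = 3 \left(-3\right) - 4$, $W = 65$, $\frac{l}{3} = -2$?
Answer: $- \frac{39}{14} \approx -2.7857$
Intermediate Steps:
$l = -6$ ($l = 3 \left(-2\right) = -6$)
$r = -13$ ($r = -9 - 4 = -13$)
$U = 28$ ($U = - 4 \left(-6 - \frac{2}{2}\right) = - 4 \left(-6 - 1\right) = \left(-4\right) \left(-7\right) = 28$)
$k{\left(w,B \right)} = -13 - w$
$\frac{k{\left(W,-10 \right)}}{U} = \frac{-13 - 65}{28} = \frac{1}{28} \left(-78\right) = - \frac{39}{14}$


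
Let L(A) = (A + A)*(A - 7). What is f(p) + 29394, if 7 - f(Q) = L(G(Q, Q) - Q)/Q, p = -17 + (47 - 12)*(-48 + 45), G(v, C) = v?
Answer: 29401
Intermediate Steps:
L(A) = 2*A*(-7 + A) (L(A) = (2*A)*(-7 + A) = 2*A*(-7 + A))
p = -122 (p = -17 + 35*(-3) = -17 - 105 = -122)
f(Q) = 7 (f(Q) = 7 - 2*(Q - Q)*(-7 + (Q - Q))/Q = 7 - 2*0*(-7 + 0)/Q = 7 - 2*0*(-7)/Q = 7 - 0/Q = 7 - 1*0 = 7 + 0 = 7)
f(p) + 29394 = 7 + 29394 = 29401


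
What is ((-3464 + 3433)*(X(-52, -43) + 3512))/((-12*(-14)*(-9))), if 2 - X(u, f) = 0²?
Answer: 7781/108 ≈ 72.046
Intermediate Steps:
X(u, f) = 2 (X(u, f) = 2 - 1*0² = 2 - 1*0 = 2 + 0 = 2)
((-3464 + 3433)*(X(-52, -43) + 3512))/((-12*(-14)*(-9))) = ((-3464 + 3433)*(2 + 3512))/((-12*(-14)*(-9))) = (-31*3514)/((168*(-9))) = -108934/(-1512) = -108934*(-1/1512) = 7781/108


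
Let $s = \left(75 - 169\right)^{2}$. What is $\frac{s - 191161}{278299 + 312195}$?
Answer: $- \frac{182325}{590494} \approx -0.30877$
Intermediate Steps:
$s = 8836$ ($s = \left(-94\right)^{2} = 8836$)
$\frac{s - 191161}{278299 + 312195} = \frac{8836 - 191161}{278299 + 312195} = - \frac{182325}{590494}$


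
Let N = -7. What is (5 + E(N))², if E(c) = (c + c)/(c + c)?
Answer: 36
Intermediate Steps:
E(c) = 1 (E(c) = (2*c)/((2*c)) = (2*c)*(1/(2*c)) = 1)
(5 + E(N))² = (5 + 1)² = 6² = 36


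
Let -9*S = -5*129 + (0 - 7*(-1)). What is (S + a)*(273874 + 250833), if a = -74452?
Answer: -351254607010/9 ≈ -3.9028e+10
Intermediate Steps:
S = 638/9 (S = -(-5*129 + (0 - 7*(-1)))/9 = -(-645 + (0 + 7))/9 = -(-645 + 7)/9 = -⅑*(-638) = 638/9 ≈ 70.889)
(S + a)*(273874 + 250833) = (638/9 - 74452)*(273874 + 250833) = -669430/9*524707 = -351254607010/9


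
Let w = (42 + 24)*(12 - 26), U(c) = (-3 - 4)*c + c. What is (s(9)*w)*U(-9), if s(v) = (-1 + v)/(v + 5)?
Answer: -28512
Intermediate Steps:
s(v) = (-1 + v)/(5 + v)
U(c) = -6*c (U(c) = -7*c + c = -6*c)
w = -924 (w = 66*(-14) = -924)
(s(9)*w)*U(-9) = (((-1 + 9)/(5 + 9))*(-924))*(-6*(-9)) = ((8/14)*(-924))*54 = (((1/14)*8)*(-924))*54 = ((4/7)*(-924))*54 = -528*54 = -28512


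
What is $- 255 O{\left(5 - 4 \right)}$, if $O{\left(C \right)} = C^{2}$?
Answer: $-255$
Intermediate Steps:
$- 255 O{\left(5 - 4 \right)} = - 255 \left(5 - 4\right)^{2} = - 255 \cdot 1^{2} = \left(-255\right) 1 = -255$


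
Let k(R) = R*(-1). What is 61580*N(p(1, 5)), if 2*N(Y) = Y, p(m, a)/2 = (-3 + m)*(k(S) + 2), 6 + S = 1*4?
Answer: -492640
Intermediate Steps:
S = -2 (S = -6 + 1*4 = -6 + 4 = -2)
k(R) = -R
p(m, a) = -24 + 8*m (p(m, a) = 2*((-3 + m)*(-1*(-2) + 2)) = 2*((-3 + m)*(2 + 2)) = 2*((-3 + m)*4) = 2*(-12 + 4*m) = -24 + 8*m)
N(Y) = Y/2
61580*N(p(1, 5)) = 61580*((-24 + 8*1)/2) = 61580*((-24 + 8)/2) = 61580*((1/2)*(-16)) = 61580*(-8) = -492640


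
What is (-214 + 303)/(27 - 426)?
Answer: -89/399 ≈ -0.22306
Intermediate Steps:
(-214 + 303)/(27 - 426) = 89/(-399) = 89*(-1/399) = -89/399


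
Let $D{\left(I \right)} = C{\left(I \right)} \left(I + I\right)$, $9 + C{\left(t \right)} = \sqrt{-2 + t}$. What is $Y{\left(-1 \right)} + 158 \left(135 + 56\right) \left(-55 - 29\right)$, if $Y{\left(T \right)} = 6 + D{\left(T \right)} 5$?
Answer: $-2534856 - 10 i \sqrt{3} \approx -2.5349 \cdot 10^{6} - 17.32 i$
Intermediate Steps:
$C{\left(t \right)} = -9 + \sqrt{-2 + t}$
$D{\left(I \right)} = 2 I \left(-9 + \sqrt{-2 + I}\right)$ ($D{\left(I \right)} = \left(-9 + \sqrt{-2 + I}\right) \left(I + I\right) = \left(-9 + \sqrt{-2 + I}\right) 2 I = 2 I \left(-9 + \sqrt{-2 + I}\right)$)
$Y{\left(T \right)} = 6 + 10 T \left(-9 + \sqrt{-2 + T}\right)$ ($Y{\left(T \right)} = 6 + 2 T \left(-9 + \sqrt{-2 + T}\right) 5 = 6 + 10 T \left(-9 + \sqrt{-2 + T}\right)$)
$Y{\left(-1 \right)} + 158 \left(135 + 56\right) \left(-55 - 29\right) = \left(6 + 10 \left(-1\right) \left(-9 + \sqrt{-2 - 1}\right)\right) + 158 \left(135 + 56\right) \left(-55 - 29\right) = \left(6 + 10 \left(-1\right) \left(-9 + \sqrt{-3}\right)\right) + 158 \cdot 191 \left(-84\right) = \left(6 + 10 \left(-1\right) \left(-9 + i \sqrt{3}\right)\right) + 158 \left(-16044\right) = \left(6 + \left(90 - 10 i \sqrt{3}\right)\right) - 2534952 = \left(96 - 10 i \sqrt{3}\right) - 2534952 = -2534856 - 10 i \sqrt{3}$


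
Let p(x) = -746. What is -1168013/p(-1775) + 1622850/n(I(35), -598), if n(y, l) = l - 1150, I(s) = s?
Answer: 103880078/163001 ≈ 637.30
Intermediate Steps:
n(y, l) = -1150 + l
-1168013/p(-1775) + 1622850/n(I(35), -598) = -1168013/(-746) + 1622850/(-1150 - 598) = -1168013*(-1/746) + 1622850/(-1748) = 1168013/746 + 1622850*(-1/1748) = 1168013/746 - 811425/874 = 103880078/163001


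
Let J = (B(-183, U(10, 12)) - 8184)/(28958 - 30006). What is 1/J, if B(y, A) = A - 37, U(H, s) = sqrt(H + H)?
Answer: 8615608/67584821 + 2096*sqrt(5)/67584821 ≈ 0.12755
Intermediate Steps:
U(H, s) = sqrt(2)*sqrt(H) (U(H, s) = sqrt(2*H) = sqrt(2)*sqrt(H))
B(y, A) = -37 + A
J = 8221/1048 - sqrt(5)/524 (J = ((-37 + sqrt(2)*sqrt(10)) - 8184)/(28958 - 30006) = ((-37 + 2*sqrt(5)) - 8184)/(-1048) = (-8221 + 2*sqrt(5))*(-1/1048) = 8221/1048 - sqrt(5)/524 ≈ 7.8402)
1/J = 1/(8221/1048 - sqrt(5)/524)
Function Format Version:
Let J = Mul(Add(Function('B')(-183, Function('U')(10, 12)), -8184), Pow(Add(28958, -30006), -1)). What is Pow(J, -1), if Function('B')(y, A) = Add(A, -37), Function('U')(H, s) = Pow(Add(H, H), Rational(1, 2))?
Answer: Add(Rational(8615608, 67584821), Mul(Rational(2096, 67584821), Pow(5, Rational(1, 2)))) ≈ 0.12755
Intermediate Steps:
Function('U')(H, s) = Mul(Pow(2, Rational(1, 2)), Pow(H, Rational(1, 2))) (Function('U')(H, s) = Pow(Mul(2, H), Rational(1, 2)) = Mul(Pow(2, Rational(1, 2)), Pow(H, Rational(1, 2))))
Function('B')(y, A) = Add(-37, A)
J = Add(Rational(8221, 1048), Mul(Rational(-1, 524), Pow(5, Rational(1, 2)))) (J = Mul(Add(Add(-37, Mul(Pow(2, Rational(1, 2)), Pow(10, Rational(1, 2)))), -8184), Pow(Add(28958, -30006), -1)) = Mul(Add(Add(-37, Mul(2, Pow(5, Rational(1, 2)))), -8184), Pow(-1048, -1)) = Mul(Add(-8221, Mul(2, Pow(5, Rational(1, 2)))), Rational(-1, 1048)) = Add(Rational(8221, 1048), Mul(Rational(-1, 524), Pow(5, Rational(1, 2)))) ≈ 7.8402)
Pow(J, -1) = Pow(Add(Rational(8221, 1048), Mul(Rational(-1, 524), Pow(5, Rational(1, 2)))), -1)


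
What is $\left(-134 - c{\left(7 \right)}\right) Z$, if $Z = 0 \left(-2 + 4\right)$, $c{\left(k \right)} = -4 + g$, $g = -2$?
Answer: $0$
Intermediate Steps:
$c{\left(k \right)} = -6$ ($c{\left(k \right)} = -4 - 2 = -6$)
$Z = 0$ ($Z = 0 \cdot 2 = 0$)
$\left(-134 - c{\left(7 \right)}\right) Z = \left(-134 - -6\right) 0 = \left(-134 + 6\right) 0 = \left(-128\right) 0 = 0$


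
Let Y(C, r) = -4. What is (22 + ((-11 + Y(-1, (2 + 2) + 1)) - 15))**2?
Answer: 64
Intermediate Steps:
(22 + ((-11 + Y(-1, (2 + 2) + 1)) - 15))**2 = (22 + ((-11 - 4) - 15))**2 = (22 + (-15 - 15))**2 = (22 - 30)**2 = (-8)**2 = 64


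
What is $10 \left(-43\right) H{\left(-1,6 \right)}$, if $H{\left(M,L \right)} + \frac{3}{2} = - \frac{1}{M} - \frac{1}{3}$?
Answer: $\frac{1075}{3} \approx 358.33$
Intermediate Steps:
$H{\left(M,L \right)} = - \frac{11}{6} - \frac{1}{M}$ ($H{\left(M,L \right)} = - \frac{3}{2} - \left(\frac{1}{3} + \frac{1}{M}\right) = - \frac{11}{6} - \frac{1}{M}$)
$10 \left(-43\right) H{\left(-1,6 \right)} = 10 \left(-43\right) \left(- \frac{11}{6} - \frac{1}{-1}\right) = - 430 \left(- \frac{11}{6} - -1\right) = - 430 \left(- \frac{11}{6} + 1\right) = \left(-430\right) \left(- \frac{5}{6}\right) = \frac{1075}{3}$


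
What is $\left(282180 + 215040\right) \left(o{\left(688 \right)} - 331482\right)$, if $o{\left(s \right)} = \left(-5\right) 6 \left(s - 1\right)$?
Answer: $-175067184240$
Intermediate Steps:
$o{\left(s \right)} = 30 - 30 s$ ($o{\left(s \right)} = - 30 \left(s - 1\right) = - 30 \left(-1 + s\right) = 30 - 30 s$)
$\left(282180 + 215040\right) \left(o{\left(688 \right)} - 331482\right) = \left(282180 + 215040\right) \left(\left(30 - 20640\right) - 331482\right) = 497220 \left(\left(30 - 20640\right) - 331482\right) = 497220 \left(-20610 - 331482\right) = 497220 \left(-352092\right) = -175067184240$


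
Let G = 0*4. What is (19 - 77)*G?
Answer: 0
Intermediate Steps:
G = 0
(19 - 77)*G = (19 - 77)*0 = -58*0 = 0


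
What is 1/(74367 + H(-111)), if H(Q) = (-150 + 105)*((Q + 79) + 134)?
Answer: 1/69777 ≈ 1.4331e-5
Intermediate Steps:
H(Q) = -9585 - 45*Q (H(Q) = -45*((79 + Q) + 134) = -45*(213 + Q) = -9585 - 45*Q)
1/(74367 + H(-111)) = 1/(74367 + (-9585 - 45*(-111))) = 1/(74367 + (-9585 + 4995)) = 1/(74367 - 4590) = 1/69777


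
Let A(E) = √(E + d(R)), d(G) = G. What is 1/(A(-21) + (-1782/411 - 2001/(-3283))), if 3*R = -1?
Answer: -2261401362045/21373388999899 - 1618351619528*I*√3/21373388999899 ≈ -0.1058 - 0.13115*I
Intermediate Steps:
R = -⅓ (R = (⅓)*(-1) = -⅓ ≈ -0.33333)
A(E) = √(-⅓ + E) (A(E) = √(E - ⅓) = √(-⅓ + E))
1/(A(-21) + (-1782/411 - 2001/(-3283))) = 1/(√(-3 + 9*(-21))/3 + (-1782/411 - 2001/(-3283))) = 1/(√(-3 - 189)/3 + (-1782*1/411 - 2001*(-1/3283))) = 1/(√(-192)/3 + (-594/137 + 2001/3283)) = 1/((8*I*√3)/3 - 1675965/449771) = 1/(8*I*√3/3 - 1675965/449771) = 1/(-1675965/449771 + 8*I*√3/3)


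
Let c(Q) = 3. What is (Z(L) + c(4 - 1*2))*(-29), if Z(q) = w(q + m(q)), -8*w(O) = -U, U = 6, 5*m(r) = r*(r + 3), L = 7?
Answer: -435/4 ≈ -108.75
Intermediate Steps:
m(r) = r*(3 + r)/5 (m(r) = (r*(r + 3))/5 = (r*(3 + r))/5 = r*(3 + r)/5)
w(O) = ¾ (w(O) = -(-1)*6/8 = -⅛*(-6) = ¾)
Z(q) = ¾
(Z(L) + c(4 - 1*2))*(-29) = (¾ + 3)*(-29) = (15/4)*(-29) = -435/4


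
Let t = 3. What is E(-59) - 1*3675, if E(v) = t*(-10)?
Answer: -3705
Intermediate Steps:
E(v) = -30 (E(v) = 3*(-10) = -30)
E(-59) - 1*3675 = -30 - 1*3675 = -30 - 3675 = -3705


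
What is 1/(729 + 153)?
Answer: 1/882 ≈ 0.0011338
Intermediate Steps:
1/(729 + 153) = 1/882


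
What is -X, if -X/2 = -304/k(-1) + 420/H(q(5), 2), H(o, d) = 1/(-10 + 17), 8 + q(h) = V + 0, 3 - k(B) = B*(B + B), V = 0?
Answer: 5272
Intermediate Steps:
k(B) = 3 - 2*B² (k(B) = 3 - B*(B + B) = 3 - B*2*B = 3 - 2*B²)
q(h) = -8 (q(h) = -8 + (0 + 0) = -8 + 0 = -8)
H(o, d) = ⅐ (H(o, d) = 1/7 = ⅐)
X = -5272 (X = -2*(-304/(3 - 2*(-1)²) + 420/(⅐)) = -2*(-304/(3 - 2*1) + 420*7) = -2*(-304/(3 - 2) + 2940) = -2*(-304/1 + 2940) = -2*(-304*1 + 2940) = -2*(-304 + 2940) = -2*2636 = -5272)
-X = -1*(-5272) = 5272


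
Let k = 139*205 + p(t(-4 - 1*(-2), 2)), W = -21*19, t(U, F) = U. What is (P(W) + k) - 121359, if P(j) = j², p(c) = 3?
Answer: 66340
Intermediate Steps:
W = -399
k = 28498 (k = 139*205 + 3 = 28495 + 3 = 28498)
(P(W) + k) - 121359 = ((-399)² + 28498) - 121359 = (159201 + 28498) - 121359 = 187699 - 121359 = 66340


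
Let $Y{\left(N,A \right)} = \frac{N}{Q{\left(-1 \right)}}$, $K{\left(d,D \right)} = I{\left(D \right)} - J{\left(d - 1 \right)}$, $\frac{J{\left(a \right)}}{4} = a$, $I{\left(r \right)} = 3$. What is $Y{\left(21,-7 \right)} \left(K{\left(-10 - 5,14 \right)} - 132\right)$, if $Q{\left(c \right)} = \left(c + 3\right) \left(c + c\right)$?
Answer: $\frac{1365}{4} \approx 341.25$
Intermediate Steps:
$Q{\left(c \right)} = 2 c \left(3 + c\right)$ ($Q{\left(c \right)} = \left(3 + c\right) 2 c = 2 c \left(3 + c\right)$)
$J{\left(a \right)} = 4 a$
$K{\left(d,D \right)} = 7 - 4 d$ ($K{\left(d,D \right)} = 3 - 4 \left(d - 1\right) = 3 - 4 \left(-1 + d\right) = 3 - \left(-4 + 4 d\right) = 7 - 4 d$)
$Y{\left(N,A \right)} = - \frac{N}{4}$ ($Y{\left(N,A \right)} = \frac{N}{2 \left(-1\right) \left(3 - 1\right)} = \frac{N}{2 \left(-1\right) 2} = \frac{N}{-4} = N \left(- \frac{1}{4}\right) = - \frac{N}{4}$)
$Y{\left(21,-7 \right)} \left(K{\left(-10 - 5,14 \right)} - 132\right) = \left(- \frac{1}{4}\right) 21 \left(\left(7 - 4 \left(-10 - 5\right)\right) - 132\right) = - \frac{21 \left(\left(7 - 4 \left(-10 - 5\right)\right) - 132\right)}{4} = - \frac{21 \left(\left(7 - -60\right) - 132\right)}{4} = - \frac{21 \left(\left(7 + 60\right) - 132\right)}{4} = - \frac{21 \left(67 - 132\right)}{4} = \left(- \frac{21}{4}\right) \left(-65\right) = \frac{1365}{4}$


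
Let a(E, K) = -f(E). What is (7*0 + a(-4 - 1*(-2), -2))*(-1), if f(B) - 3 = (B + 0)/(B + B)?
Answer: 7/2 ≈ 3.5000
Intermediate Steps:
f(B) = 7/2 (f(B) = 3 + (B + 0)/(B + B) = 3 + B/((2*B)) = 3 + B*(1/(2*B)) = 3 + 1/2 = 7/2)
a(E, K) = -7/2 (a(E, K) = -1*7/2 = -7/2)
(7*0 + a(-4 - 1*(-2), -2))*(-1) = (7*0 - 7/2)*(-1) = (0 - 7/2)*(-1) = -7/2*(-1) = 7/2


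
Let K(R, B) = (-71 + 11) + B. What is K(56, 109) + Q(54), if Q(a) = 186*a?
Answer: 10093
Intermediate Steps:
K(R, B) = -60 + B
K(56, 109) + Q(54) = (-60 + 109) + 186*54 = 49 + 10044 = 10093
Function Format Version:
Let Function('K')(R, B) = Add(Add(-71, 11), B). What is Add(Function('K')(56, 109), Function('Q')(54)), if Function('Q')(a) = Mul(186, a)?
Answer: 10093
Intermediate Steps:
Function('K')(R, B) = Add(-60, B)
Add(Function('K')(56, 109), Function('Q')(54)) = Add(Add(-60, 109), Mul(186, 54)) = Add(49, 10044) = 10093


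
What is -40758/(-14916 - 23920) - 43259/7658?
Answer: -24426460/5310823 ≈ -4.5994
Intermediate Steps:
-40758/(-14916 - 23920) - 43259/7658 = -40758/(-38836) - 43259*1/7658 = -40758*(-1/38836) - 43259/7658 = 20379/19418 - 43259/7658 = -24426460/5310823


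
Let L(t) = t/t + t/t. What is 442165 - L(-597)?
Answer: 442163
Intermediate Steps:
L(t) = 2 (L(t) = 1 + 1 = 2)
442165 - L(-597) = 442165 - 1*2 = 442165 - 2 = 442163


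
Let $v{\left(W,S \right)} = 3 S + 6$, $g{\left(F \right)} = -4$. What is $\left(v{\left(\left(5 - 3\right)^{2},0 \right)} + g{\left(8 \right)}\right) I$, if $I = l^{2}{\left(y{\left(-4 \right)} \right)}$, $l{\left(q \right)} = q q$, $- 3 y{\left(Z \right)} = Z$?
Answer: $\frac{512}{81} \approx 6.321$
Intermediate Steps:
$y{\left(Z \right)} = - \frac{Z}{3}$
$l{\left(q \right)} = q^{2}$
$v{\left(W,S \right)} = 6 + 3 S$
$I = \frac{256}{81}$ ($I = \left(\left(\left(- \frac{1}{3}\right) \left(-4\right)\right)^{2}\right)^{2} = \left(\left(\frac{4}{3}\right)^{2}\right)^{2} = \left(\frac{16}{9}\right)^{2} = \frac{256}{81} \approx 3.1605$)
$\left(v{\left(\left(5 - 3\right)^{2},0 \right)} + g{\left(8 \right)}\right) I = \left(\left(6 + 3 \cdot 0\right) - 4\right) \frac{256}{81} = \left(\left(6 + 0\right) - 4\right) \frac{256}{81} = \left(6 - 4\right) \frac{256}{81} = 2 \cdot \frac{256}{81} = \frac{512}{81}$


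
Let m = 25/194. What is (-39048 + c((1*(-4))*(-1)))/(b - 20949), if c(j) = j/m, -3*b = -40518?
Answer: 975424/186075 ≈ 5.2421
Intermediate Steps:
b = 13506 (b = -⅓*(-40518) = 13506)
m = 25/194 (m = 25*(1/194) = 25/194 ≈ 0.12887)
c(j) = 194*j/25 (c(j) = j/(25/194) = j*(194/25) = 194*j/25)
(-39048 + c((1*(-4))*(-1)))/(b - 20949) = (-39048 + 194*((1*(-4))*(-1))/25)/(13506 - 20949) = (-39048 + 194*(-4*(-1))/25)/(-7443) = (-39048 + (194/25)*4)*(-1/7443) = (-39048 + 776/25)*(-1/7443) = -975424/25*(-1/7443) = 975424/186075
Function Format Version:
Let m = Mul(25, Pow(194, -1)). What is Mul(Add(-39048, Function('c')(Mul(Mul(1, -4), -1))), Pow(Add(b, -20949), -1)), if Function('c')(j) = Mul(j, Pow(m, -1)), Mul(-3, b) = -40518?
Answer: Rational(975424, 186075) ≈ 5.2421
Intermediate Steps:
b = 13506 (b = Mul(Rational(-1, 3), -40518) = 13506)
m = Rational(25, 194) (m = Mul(25, Rational(1, 194)) = Rational(25, 194) ≈ 0.12887)
Function('c')(j) = Mul(Rational(194, 25), j) (Function('c')(j) = Mul(j, Pow(Rational(25, 194), -1)) = Mul(j, Rational(194, 25)) = Mul(Rational(194, 25), j))
Mul(Add(-39048, Function('c')(Mul(Mul(1, -4), -1))), Pow(Add(b, -20949), -1)) = Mul(Add(-39048, Mul(Rational(194, 25), Mul(Mul(1, -4), -1))), Pow(Add(13506, -20949), -1)) = Mul(Add(-39048, Mul(Rational(194, 25), Mul(-4, -1))), Pow(-7443, -1)) = Mul(Add(-39048, Mul(Rational(194, 25), 4)), Rational(-1, 7443)) = Mul(Add(-39048, Rational(776, 25)), Rational(-1, 7443)) = Mul(Rational(-975424, 25), Rational(-1, 7443)) = Rational(975424, 186075)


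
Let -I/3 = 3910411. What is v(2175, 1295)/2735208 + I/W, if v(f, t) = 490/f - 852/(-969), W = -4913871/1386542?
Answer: 1041855711649445944724569/314741954959159140 ≈ 3.3102e+6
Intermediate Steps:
I = -11731233 (I = -3*3910411 = -11731233)
W = -4913871/1386542 (W = -4913871*1/1386542 = -4913871/1386542 ≈ -3.5440)
v(f, t) = 284/323 + 490/f (v(f, t) = 490/f - 852*(-1/969) = 490/f + 284/323 = 284/323 + 490/f)
v(2175, 1295)/2735208 + I/W = (284/323 + 490/2175)/2735208 - 11731233/(-4913871/1386542) = (284/323 + 490*(1/2175))*(1/2735208) - 11731233*(-1386542/4913871) = (284/323 + 98/435)*(1/2735208) + 5421949088762/1637957 = (155194/140505)*(1/2735208) + 5421949088762/1637957 = 77597/192155200020 + 5421949088762/1637957 = 1041855711649445944724569/314741954959159140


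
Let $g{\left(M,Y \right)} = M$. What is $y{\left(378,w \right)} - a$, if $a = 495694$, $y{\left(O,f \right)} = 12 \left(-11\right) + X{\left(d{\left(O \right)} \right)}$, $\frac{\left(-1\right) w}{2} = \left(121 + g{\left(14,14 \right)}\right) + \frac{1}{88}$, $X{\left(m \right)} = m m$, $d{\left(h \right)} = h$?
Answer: $-352942$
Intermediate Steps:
$X{\left(m \right)} = m^{2}$
$w = - \frac{11881}{44}$ ($w = - 2 \left(\left(121 + 14\right) + \frac{1}{88}\right) = - 2 \left(135 + \frac{1}{88}\right) = \left(-2\right) \frac{11881}{88} = - \frac{11881}{44} \approx -270.02$)
$y{\left(O,f \right)} = -132 + O^{2}$ ($y{\left(O,f \right)} = 12 \left(-11\right) + O^{2} = -132 + O^{2}$)
$y{\left(378,w \right)} - a = \left(-132 + 378^{2}\right) - 495694 = \left(-132 + 142884\right) - 495694 = 142752 - 495694 = -352942$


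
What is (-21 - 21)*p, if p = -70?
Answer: 2940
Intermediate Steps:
(-21 - 21)*p = (-21 - 21)*(-70) = -42*(-70) = 2940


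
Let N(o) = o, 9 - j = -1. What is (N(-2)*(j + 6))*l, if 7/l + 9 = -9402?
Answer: 224/9411 ≈ 0.023802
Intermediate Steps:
j = 10 (j = 9 - 1*(-1) = 9 + 1 = 10)
l = -7/9411 (l = 7/(-9 - 9402) = 7/(-9411) = 7*(-1/9411) = -7/9411 ≈ -0.00074381)
(N(-2)*(j + 6))*l = -2*(10 + 6)*(-7/9411) = -2*16*(-7/9411) = -32*(-7/9411) = 224/9411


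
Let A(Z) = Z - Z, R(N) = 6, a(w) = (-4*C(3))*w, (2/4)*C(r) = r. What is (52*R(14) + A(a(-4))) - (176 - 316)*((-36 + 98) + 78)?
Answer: 19912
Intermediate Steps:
C(r) = 2*r
a(w) = -24*w (a(w) = (-8*3)*w = (-4*6)*w = -24*w)
A(Z) = 0
(52*R(14) + A(a(-4))) - (176 - 316)*((-36 + 98) + 78) = (52*6 + 0) - (176 - 316)*((-36 + 98) + 78) = (312 + 0) - (-140)*(62 + 78) = 312 - (-140)*140 = 312 - 1*(-19600) = 312 + 19600 = 19912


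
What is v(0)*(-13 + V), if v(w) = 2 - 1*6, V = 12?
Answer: 4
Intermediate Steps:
v(w) = -4 (v(w) = 2 - 6 = -4)
v(0)*(-13 + V) = -4*(-13 + 12) = -4*(-1) = 4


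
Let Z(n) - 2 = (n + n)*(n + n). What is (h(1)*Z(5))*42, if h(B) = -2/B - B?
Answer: -12852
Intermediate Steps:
h(B) = -B - 2/B
Z(n) = 2 + 4*n² (Z(n) = 2 + (n + n)*(n + n) = 2 + (2*n)*(2*n) = 2 + 4*n²)
(h(1)*Z(5))*42 = ((-1*1 - 2/1)*(2 + 4*5²))*42 = ((-1 - 2*1)*(2 + 4*25))*42 = ((-1 - 2)*(2 + 100))*42 = -3*102*42 = -306*42 = -12852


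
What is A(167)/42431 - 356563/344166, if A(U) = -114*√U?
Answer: -356563/344166 - 114*√167/42431 ≈ -1.0707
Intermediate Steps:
A(167)/42431 - 356563/344166 = -114*√167/42431 - 356563/344166 = -356563/344166 - 114*√167/42431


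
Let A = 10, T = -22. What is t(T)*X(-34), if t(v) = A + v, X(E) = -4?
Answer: 48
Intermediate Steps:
t(v) = 10 + v
t(T)*X(-34) = (10 - 22)*(-4) = -12*(-4) = 48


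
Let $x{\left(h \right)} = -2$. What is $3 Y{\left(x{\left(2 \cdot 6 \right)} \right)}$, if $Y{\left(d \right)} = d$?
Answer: $-6$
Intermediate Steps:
$3 Y{\left(x{\left(2 \cdot 6 \right)} \right)} = 3 \left(-2\right) = -6$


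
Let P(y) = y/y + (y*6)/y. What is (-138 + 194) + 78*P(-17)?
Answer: 602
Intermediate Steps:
P(y) = 7 (P(y) = 1 + (6*y)/y = 1 + 6 = 7)
(-138 + 194) + 78*P(-17) = (-138 + 194) + 78*7 = 56 + 546 = 602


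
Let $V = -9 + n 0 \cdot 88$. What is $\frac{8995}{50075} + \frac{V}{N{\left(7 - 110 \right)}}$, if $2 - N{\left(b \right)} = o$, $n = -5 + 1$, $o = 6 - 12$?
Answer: $- \frac{75743}{80120} \approx -0.94537$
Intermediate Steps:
$o = -6$ ($o = 6 - 12 = -6$)
$n = -4$
$N{\left(b \right)} = 8$ ($N{\left(b \right)} = 2 - -6 = 2 + 6 = 8$)
$V = -9$ ($V = -9 + \left(-4\right) 0 \cdot 88 = -9 + 0 \cdot 88 = -9 + 0 = -9$)
$\frac{8995}{50075} + \frac{V}{N{\left(7 - 110 \right)}} = \frac{8995}{50075} - \frac{9}{8} = 8995 \cdot \frac{1}{50075} - \frac{9}{8} = \frac{1799}{10015} - \frac{9}{8} = - \frac{75743}{80120}$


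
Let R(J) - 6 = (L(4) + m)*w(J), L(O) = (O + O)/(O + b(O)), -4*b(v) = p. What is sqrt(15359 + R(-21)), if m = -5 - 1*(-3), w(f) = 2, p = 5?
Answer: sqrt(1859385)/11 ≈ 123.96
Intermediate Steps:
b(v) = -5/4 (b(v) = -1/4*5 = -5/4)
m = -2 (m = -5 + 3 = -2)
L(O) = 2*O/(-5/4 + O) (L(O) = (O + O)/(O - 5/4) = (2*O)/(-5/4 + O) = 2*O/(-5/4 + O))
R(J) = 86/11 (R(J) = 6 + (8*4/(-5 + 4*4) - 2)*2 = 6 + (8*4/(-5 + 16) - 2)*2 = 6 + (8*4/11 - 2)*2 = 6 + (8*4*(1/11) - 2)*2 = 6 + (32/11 - 2)*2 = 6 + (10/11)*2 = 6 + 20/11 = 86/11)
sqrt(15359 + R(-21)) = sqrt(15359 + 86/11) = sqrt(169035/11) = sqrt(1859385)/11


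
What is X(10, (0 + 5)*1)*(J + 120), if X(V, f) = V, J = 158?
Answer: 2780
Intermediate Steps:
X(10, (0 + 5)*1)*(J + 120) = 10*(158 + 120) = 10*278 = 2780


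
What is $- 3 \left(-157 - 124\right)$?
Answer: $843$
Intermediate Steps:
$- 3 \left(-157 - 124\right) = \left(-3\right) \left(-281\right) = 843$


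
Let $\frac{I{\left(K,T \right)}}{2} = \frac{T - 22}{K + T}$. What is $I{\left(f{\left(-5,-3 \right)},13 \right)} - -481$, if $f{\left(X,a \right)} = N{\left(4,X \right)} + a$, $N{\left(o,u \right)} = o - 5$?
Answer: $479$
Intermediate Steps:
$N{\left(o,u \right)} = -5 + o$
$f{\left(X,a \right)} = -1 + a$ ($f{\left(X,a \right)} = \left(-5 + 4\right) + a = -1 + a$)
$I{\left(K,T \right)} = \frac{2 \left(-22 + T\right)}{K + T}$ ($I{\left(K,T \right)} = 2 \frac{T - 22}{K + T} = 2 \frac{-22 + T}{K + T} = \frac{2 \left(-22 + T\right)}{K + T}$)
$I{\left(f{\left(-5,-3 \right)},13 \right)} - -481 = \frac{2 \left(-22 + 13\right)}{\left(-1 - 3\right) + 13} - -481 = 2 \frac{1}{-4 + 13} \left(-9\right) + 481 = 2 \cdot \frac{1}{9} \left(-9\right) + 481 = -2 + 481 = 479$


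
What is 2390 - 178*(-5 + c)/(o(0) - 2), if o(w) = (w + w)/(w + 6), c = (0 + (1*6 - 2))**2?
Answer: 3369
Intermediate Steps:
c = 16 (c = (0 + (6 - 2))**2 = (0 + 4)**2 = 4**2 = 16)
o(w) = 2*w/(6 + w) (o(w) = (2*w)/(6 + w) = 2*w/(6 + w))
2390 - 178*(-5 + c)/(o(0) - 2) = 2390 - 178*(-5 + 16)/(2*0/(6 + 0) - 2) = 2390 - 1958/(2*0/6 - 2) = 2390 - 1958/(2*0*(1/6) - 2) = 2390 - 1958/(0 - 2) = 2390 - 1958/(-2) = 2390 - 1958*(-1)/2 = 2390 - 178*(-11/2) = 2390 + 979 = 3369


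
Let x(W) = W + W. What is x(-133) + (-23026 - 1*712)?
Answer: -24004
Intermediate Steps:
x(W) = 2*W
x(-133) + (-23026 - 1*712) = 2*(-133) + (-23026 - 1*712) = -266 + (-23026 - 712) = -266 - 23738 = -24004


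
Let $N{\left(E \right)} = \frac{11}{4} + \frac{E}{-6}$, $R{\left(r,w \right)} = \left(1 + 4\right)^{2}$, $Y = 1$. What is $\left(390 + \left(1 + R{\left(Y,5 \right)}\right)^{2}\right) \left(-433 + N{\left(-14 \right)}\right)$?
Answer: $- \frac{2736955}{6} \approx -4.5616 \cdot 10^{5}$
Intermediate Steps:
$R{\left(r,w \right)} = 25$ ($R{\left(r,w \right)} = 5^{2} = 25$)
$N{\left(E \right)} = \frac{11}{4} - \frac{E}{6}$ ($N{\left(E \right)} = 11 \cdot \frac{1}{4} + E \left(- \frac{1}{6}\right) = \frac{11}{4} - \frac{E}{6}$)
$\left(390 + \left(1 + R{\left(Y,5 \right)}\right)^{2}\right) \left(-433 + N{\left(-14 \right)}\right) = \left(390 + \left(1 + 25\right)^{2}\right) \left(-433 + \left(\frac{11}{4} - - \frac{7}{3}\right)\right) = \left(390 + 26^{2}\right) \left(-433 + \left(\frac{11}{4} + \frac{7}{3}\right)\right) = \left(390 + 676\right) \left(-433 + \frac{61}{12}\right) = 1066 \left(- \frac{5135}{12}\right) = - \frac{2736955}{6}$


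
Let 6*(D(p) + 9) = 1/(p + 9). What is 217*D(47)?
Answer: -93713/48 ≈ -1952.4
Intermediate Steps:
D(p) = -9 + 1/(6*(9 + p)) (D(p) = -9 + 1/(6*(p + 9)) = -9 + 1/(6*(9 + p)))
217*D(47) = 217*((-485 - 54*47)/(6*(9 + 47))) = 217*((⅙)*(-485 - 2538)/56) = 217*((⅙)*(1/56)*(-3023)) = 217*(-3023/336) = -93713/48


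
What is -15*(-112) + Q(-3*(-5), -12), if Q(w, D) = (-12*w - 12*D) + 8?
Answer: 1652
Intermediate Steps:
Q(w, D) = 8 - 12*D - 12*w (Q(w, D) = (-12*D - 12*w) + 8 = 8 - 12*D - 12*w)
-15*(-112) + Q(-3*(-5), -12) = -15*(-112) + (8 - 12*(-12) - (-36)*(-5)) = 1680 + (8 + 144 - 12*15) = 1680 + (8 + 144 - 180) = 1680 - 28 = 1652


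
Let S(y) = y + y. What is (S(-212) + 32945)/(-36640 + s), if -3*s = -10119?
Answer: -32521/33267 ≈ -0.97758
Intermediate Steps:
S(y) = 2*y
s = 3373 (s = -1/3*(-10119) = 3373)
(S(-212) + 32945)/(-36640 + s) = (2*(-212) + 32945)/(-36640 + 3373) = (-424 + 32945)/(-33267) = 32521*(-1/33267) = -32521/33267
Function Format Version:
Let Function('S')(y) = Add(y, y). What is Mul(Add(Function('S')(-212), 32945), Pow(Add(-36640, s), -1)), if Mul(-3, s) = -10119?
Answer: Rational(-32521, 33267) ≈ -0.97758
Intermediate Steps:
Function('S')(y) = Mul(2, y)
s = 3373 (s = Mul(Rational(-1, 3), -10119) = 3373)
Mul(Add(Function('S')(-212), 32945), Pow(Add(-36640, s), -1)) = Mul(Add(Mul(2, -212), 32945), Pow(Add(-36640, 3373), -1)) = Mul(Add(-424, 32945), Pow(-33267, -1)) = Mul(32521, Rational(-1, 33267)) = Rational(-32521, 33267)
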